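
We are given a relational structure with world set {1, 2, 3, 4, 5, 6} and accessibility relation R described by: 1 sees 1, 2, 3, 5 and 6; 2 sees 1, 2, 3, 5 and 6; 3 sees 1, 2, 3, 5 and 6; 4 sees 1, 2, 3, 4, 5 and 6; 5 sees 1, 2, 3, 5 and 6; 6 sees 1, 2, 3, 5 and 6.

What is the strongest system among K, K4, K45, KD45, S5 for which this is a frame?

Transitive (axiom 4): yes — every two-step R-path is closed by a direct edge.
Euclidean (axiom 5): no — 4 R 1 and 4 R 4, but not 1 R 4.
Serial (axiom D): yes — every world has a successor (e.g. 1 R 1).
Reflexive (axiom T): yes — every world is R-related to itself.
So F validates K, K4; K45 would additionally require R to be Euclidean. The strongest is K4.

K4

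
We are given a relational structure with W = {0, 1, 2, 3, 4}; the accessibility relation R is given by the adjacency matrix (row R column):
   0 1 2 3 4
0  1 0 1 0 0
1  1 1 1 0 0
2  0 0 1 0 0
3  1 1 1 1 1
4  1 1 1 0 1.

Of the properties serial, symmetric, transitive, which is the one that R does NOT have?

Serial: yes — every world has a successor (e.g. 0 R 0).
Symmetric: no — 0 R 2 but not 2 R 0.
Transitive: yes — every two-step R-path is closed by a direct edge.
Only symmetric fails.

symmetric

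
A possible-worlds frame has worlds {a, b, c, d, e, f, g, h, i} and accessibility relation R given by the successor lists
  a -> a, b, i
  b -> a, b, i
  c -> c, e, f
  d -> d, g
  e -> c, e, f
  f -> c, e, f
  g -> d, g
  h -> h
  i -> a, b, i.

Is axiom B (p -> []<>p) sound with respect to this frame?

The schema B characterises exactly the symmetric frames.
Symmetric: yes — every pair in R has its reverse in R.

Yes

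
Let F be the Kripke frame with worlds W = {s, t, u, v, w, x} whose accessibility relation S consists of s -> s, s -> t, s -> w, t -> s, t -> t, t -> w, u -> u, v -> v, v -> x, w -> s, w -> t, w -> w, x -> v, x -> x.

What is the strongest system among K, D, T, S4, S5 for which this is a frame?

Serial (axiom D): yes — every world has a successor (e.g. s S s).
Reflexive (axiom T): yes — every world is S-related to itself.
Transitive (axiom 4): yes — every two-step S-path is closed by a direct edge.
Euclidean (axiom 5): yes — any two successors of a common world are S-related.
So F validates K, D, T, S4, S5. The strongest is S5.

S5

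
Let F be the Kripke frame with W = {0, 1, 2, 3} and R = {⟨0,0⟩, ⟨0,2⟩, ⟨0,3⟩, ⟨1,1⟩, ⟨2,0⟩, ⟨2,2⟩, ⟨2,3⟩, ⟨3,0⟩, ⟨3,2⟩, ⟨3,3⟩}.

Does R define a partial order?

No

Reflexive: yes — every world is R-related to itself.
Transitive: yes — every two-step R-path is closed by a direct edge.
Antisymmetric: no — 0 R 2 and 2 R 0 with 0 ≠ 2.
So R is not a partial order.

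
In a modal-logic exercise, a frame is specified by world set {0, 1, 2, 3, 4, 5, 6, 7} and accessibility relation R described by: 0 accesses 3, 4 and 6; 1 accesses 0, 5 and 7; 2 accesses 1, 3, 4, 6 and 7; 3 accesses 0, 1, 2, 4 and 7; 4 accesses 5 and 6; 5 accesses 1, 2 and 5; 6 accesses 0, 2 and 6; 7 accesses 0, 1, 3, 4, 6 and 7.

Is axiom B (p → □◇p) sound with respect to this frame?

The schema B characterises exactly the symmetric frames.
Symmetric: no — 0 R 4 but not 4 R 0.

No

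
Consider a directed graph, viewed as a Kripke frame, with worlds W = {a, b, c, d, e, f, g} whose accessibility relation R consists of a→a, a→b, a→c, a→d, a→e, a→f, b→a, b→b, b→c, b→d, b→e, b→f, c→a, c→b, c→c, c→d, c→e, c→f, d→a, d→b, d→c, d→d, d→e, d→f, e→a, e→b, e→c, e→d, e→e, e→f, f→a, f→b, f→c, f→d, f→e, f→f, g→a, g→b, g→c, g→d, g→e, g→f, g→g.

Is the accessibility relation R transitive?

Yes

Transitive: yes — every two-step R-path is closed by a direct edge.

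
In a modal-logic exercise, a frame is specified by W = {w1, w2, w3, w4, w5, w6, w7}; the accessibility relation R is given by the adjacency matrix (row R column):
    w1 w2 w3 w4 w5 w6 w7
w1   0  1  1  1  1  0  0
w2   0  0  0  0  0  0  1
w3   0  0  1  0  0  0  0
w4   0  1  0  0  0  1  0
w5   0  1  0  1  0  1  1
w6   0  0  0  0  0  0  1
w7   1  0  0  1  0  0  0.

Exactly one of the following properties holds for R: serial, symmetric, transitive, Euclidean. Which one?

serial

Serial: yes — every world has a successor (e.g. w1 R w2).
Symmetric: no — w1 R w2 but not w2 R w1.
Transitive: no — w1 R w2 and w2 R w7, but not w1 R w7.
Euclidean: no — w1 R w2 and w1 R w3, but not w2 R w3.
Only serial holds.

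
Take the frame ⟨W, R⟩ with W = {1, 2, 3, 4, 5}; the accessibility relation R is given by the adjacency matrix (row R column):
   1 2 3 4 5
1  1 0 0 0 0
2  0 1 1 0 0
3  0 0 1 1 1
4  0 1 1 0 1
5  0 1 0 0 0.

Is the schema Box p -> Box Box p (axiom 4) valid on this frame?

No

Axiom 4 corresponds to the accessibility relation being transitive.
Transitive: no — 2 R 3 and 3 R 4, but not 2 R 4.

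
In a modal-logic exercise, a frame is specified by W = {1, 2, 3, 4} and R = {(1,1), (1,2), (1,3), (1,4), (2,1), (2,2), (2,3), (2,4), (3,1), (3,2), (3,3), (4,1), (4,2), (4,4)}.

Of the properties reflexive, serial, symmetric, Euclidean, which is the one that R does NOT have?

Euclidean

Reflexive: yes — every world is R-related to itself.
Serial: yes — every world has a successor (e.g. 1 R 1).
Symmetric: yes — every pair in R has its reverse in R.
Euclidean: no — 1 R 3 and 1 R 4, but not 3 R 4.
Only Euclidean fails.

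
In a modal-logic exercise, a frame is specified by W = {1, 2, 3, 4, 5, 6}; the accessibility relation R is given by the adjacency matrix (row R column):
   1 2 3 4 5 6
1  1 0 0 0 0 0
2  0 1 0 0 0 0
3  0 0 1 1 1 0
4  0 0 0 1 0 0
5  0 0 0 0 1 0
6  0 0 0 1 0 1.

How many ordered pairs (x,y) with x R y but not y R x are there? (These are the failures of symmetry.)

Enumerating: (3,4), (3,5), (6,4).

3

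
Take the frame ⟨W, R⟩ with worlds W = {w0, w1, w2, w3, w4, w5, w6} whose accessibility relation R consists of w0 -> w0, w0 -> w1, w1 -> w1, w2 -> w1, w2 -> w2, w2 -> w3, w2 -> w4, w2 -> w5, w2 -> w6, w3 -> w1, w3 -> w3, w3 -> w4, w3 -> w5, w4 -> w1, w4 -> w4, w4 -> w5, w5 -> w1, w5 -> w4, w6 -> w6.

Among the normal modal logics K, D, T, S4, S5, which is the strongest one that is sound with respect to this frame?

D

Serial (axiom D): yes — every world has a successor (e.g. w0 R w0).
Reflexive (axiom T): no — w5 is not related to itself.
Transitive (axiom 4): no — w5 R w4 and w4 R w5, but not w5 R w5.
Euclidean (axiom 5): no — w2 R w1 and w2 R w3, but not w1 R w3.
So F validates K, D; T would additionally require R to be reflexive. The strongest is D.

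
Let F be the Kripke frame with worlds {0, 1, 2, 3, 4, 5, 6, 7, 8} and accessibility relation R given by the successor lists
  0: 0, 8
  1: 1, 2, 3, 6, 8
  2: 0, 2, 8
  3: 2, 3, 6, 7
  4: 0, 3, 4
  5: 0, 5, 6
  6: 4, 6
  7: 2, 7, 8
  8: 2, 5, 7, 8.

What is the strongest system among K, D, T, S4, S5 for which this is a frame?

T

Serial (axiom D): yes — every world has a successor (e.g. 0 R 0).
Reflexive (axiom T): yes — every world is R-related to itself.
Transitive (axiom 4): no — 0 R 8 and 8 R 2, but not 0 R 2.
Euclidean (axiom 5): no — 1 R 2 and 1 R 3, but not 2 R 3.
So F validates K, D, T; S4 would additionally require R to be transitive. The strongest is T.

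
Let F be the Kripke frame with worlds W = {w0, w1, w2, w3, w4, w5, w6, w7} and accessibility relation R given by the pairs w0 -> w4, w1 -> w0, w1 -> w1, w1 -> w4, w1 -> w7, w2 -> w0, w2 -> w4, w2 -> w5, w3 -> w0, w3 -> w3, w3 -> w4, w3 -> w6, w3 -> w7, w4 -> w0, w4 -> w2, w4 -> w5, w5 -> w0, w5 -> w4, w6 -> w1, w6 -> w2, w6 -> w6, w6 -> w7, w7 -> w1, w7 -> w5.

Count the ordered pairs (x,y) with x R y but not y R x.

Enumerating: (w1,w0), (w1,w4), (w2,w0), (w2,w5), (w3,w0), (w3,w4), (w3,w6), (w3,w7), (w5,w0), (w6,w1), (w6,w2), (w6,w7), (w7,w5).

13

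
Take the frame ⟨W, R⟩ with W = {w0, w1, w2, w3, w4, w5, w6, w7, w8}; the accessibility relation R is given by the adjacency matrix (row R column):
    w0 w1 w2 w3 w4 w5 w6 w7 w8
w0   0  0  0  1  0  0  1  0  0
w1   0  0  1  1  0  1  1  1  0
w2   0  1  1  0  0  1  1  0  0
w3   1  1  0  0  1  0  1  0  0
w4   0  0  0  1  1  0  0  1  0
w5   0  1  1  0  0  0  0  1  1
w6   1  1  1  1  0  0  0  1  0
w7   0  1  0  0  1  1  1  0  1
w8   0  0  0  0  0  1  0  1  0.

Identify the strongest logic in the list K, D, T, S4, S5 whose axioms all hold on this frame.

Serial (axiom D): yes — every world has a successor (e.g. w0 R w3).
Reflexive (axiom T): no — w0 is not related to itself.
Transitive (axiom 4): no — w0 R w3 and w3 R w1, but not w0 R w1.
Euclidean (axiom 5): no — w1 R w2 and w1 R w3, but not w2 R w3.
So F validates K, D; T would additionally require R to be reflexive. The strongest is D.

D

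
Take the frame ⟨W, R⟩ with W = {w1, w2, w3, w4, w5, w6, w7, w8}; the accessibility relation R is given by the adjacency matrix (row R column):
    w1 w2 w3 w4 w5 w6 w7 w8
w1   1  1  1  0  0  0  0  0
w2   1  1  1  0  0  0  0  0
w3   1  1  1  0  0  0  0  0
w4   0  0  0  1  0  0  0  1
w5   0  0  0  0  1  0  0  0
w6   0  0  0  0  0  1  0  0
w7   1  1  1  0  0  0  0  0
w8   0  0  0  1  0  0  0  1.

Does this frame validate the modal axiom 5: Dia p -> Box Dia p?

The schema 5 characterises exactly the Euclidean frames.
Euclidean: yes — any two successors of a common world are R-related.

Yes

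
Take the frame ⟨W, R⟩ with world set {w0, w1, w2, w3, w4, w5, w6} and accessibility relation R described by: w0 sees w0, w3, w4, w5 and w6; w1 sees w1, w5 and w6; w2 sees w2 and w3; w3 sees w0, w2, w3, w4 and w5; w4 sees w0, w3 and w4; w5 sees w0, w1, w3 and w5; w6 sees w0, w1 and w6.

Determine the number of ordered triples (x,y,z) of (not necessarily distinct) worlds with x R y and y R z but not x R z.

24

Enumerating: (w0,w3,w2), (w0,w5,w1), (w0,w6,w1), (w1,w5,w0), (w1,w5,w3), (w1,w6,w0), (w2,w3,w0), (w2,w3,w4), (w2,w3,w5), (w3,w0,w6), (w3,w5,w1), (w4,w0,w5), … and 12 more.
Total: 24.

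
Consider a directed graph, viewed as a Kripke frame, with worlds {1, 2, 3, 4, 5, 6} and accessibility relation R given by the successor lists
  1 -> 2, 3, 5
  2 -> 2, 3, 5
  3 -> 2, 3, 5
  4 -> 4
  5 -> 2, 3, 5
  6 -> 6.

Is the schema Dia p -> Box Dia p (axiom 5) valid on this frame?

Axiom 5 corresponds to the accessibility relation being Euclidean.
Euclidean: yes — any two successors of a common world are R-related.

Yes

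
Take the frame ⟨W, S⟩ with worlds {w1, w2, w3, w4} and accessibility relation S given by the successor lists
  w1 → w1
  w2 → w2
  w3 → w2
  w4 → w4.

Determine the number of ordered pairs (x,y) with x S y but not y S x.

1

Enumerating: (w3,w2).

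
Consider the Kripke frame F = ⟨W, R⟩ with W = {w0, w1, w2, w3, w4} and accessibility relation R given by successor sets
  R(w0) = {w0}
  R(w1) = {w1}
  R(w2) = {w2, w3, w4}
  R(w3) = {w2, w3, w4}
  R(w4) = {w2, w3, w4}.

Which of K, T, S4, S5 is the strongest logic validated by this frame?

Reflexive (axiom T): yes — every world is R-related to itself.
Transitive (axiom 4): yes — every two-step R-path is closed by a direct edge.
Euclidean (axiom 5): yes — any two successors of a common world are R-related.
So F validates K, T, S4, S5. The strongest is S5.

S5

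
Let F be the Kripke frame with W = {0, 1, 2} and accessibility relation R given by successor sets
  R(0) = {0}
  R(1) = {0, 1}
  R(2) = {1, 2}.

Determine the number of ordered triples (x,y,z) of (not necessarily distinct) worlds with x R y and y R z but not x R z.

1

Enumerating: (2,1,0).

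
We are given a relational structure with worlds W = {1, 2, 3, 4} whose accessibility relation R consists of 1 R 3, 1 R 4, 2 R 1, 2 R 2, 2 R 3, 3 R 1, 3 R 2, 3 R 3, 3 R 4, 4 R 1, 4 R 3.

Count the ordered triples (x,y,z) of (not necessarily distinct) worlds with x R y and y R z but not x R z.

Enumerating: (1,3,1), (1,3,2), (1,4,1), (2,1,4), (2,3,4), (4,1,4), (4,3,2), (4,3,4).

8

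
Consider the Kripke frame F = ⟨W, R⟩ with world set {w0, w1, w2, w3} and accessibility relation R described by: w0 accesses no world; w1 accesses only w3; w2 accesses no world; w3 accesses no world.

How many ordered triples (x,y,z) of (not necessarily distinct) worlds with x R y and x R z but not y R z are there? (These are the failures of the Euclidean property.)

Enumerating: (w1,w3,w3).

1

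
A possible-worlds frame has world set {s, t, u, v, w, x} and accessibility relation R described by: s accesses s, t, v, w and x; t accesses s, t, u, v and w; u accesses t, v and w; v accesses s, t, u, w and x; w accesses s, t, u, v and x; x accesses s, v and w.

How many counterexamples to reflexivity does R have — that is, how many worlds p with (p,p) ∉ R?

Enumerating: u, v, w, x.

4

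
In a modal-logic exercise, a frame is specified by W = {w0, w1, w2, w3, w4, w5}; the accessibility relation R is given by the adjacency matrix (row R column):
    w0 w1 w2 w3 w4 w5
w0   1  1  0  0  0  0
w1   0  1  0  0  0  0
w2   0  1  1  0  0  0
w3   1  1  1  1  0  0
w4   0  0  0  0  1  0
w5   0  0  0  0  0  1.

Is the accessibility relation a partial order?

Reflexive: yes — every world is R-related to itself.
Transitive: yes — every two-step R-path is closed by a direct edge.
Antisymmetric: yes — no distinct pair is related both ways.
So R is a partial order.

Yes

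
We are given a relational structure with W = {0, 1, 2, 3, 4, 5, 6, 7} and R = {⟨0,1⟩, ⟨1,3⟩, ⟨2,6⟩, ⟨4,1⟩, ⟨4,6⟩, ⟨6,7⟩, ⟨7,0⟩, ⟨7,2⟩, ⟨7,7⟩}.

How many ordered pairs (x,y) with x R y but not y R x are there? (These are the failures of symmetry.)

Enumerating: (0,1), (1,3), (2,6), (4,1), (4,6), (6,7), (7,0), (7,2).

8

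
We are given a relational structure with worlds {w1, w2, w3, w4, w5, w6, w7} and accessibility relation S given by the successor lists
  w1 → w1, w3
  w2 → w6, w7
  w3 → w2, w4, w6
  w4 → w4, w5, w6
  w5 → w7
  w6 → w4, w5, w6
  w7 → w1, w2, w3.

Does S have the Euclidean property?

Euclidean: no — w2 S w6 and w2 S w7, but not w6 S w7.

No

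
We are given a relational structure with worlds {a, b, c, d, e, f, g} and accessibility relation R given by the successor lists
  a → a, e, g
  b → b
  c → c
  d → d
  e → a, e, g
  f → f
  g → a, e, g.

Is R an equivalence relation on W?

Yes

Reflexive: yes — every world is R-related to itself.
Symmetric: yes — every pair in R has its reverse in R.
Transitive: yes — every two-step R-path is closed by a direct edge.
So R is an equivalence relation.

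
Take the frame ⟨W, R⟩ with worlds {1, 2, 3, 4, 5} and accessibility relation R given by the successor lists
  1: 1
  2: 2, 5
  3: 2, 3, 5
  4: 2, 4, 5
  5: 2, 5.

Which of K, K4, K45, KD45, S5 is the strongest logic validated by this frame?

Transitive (axiom 4): yes — every two-step R-path is closed by a direct edge.
Euclidean (axiom 5): no — 3 R 2 and 3 R 3, but not 2 R 3.
Serial (axiom D): yes — every world has a successor (e.g. 1 R 1).
Reflexive (axiom T): yes — every world is R-related to itself.
So F validates K, K4; K45 would additionally require R to be Euclidean. The strongest is K4.

K4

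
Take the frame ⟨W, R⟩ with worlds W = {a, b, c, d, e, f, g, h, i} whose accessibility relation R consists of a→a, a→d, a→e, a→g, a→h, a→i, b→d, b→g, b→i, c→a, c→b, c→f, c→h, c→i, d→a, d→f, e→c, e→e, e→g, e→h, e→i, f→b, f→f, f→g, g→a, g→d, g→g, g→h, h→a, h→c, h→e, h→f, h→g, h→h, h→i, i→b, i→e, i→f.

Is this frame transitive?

No

Transitive: no — a R d and d R f, but not a R f.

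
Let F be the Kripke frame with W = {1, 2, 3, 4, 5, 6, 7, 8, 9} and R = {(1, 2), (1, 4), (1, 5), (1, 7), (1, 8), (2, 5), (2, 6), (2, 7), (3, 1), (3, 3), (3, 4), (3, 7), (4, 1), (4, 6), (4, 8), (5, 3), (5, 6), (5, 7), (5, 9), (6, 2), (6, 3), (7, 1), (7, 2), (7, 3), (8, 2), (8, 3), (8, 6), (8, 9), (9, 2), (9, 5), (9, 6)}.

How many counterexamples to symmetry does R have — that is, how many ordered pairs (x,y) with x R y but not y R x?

18

Enumerating: (1,2), (1,5), (1,8), (2,5), (3,1), (3,4), (4,6), (4,8), (5,3), (5,6), (5,7), (6,3), (8,2), (8,3), (8,6), (8,9), (9,2), (9,6).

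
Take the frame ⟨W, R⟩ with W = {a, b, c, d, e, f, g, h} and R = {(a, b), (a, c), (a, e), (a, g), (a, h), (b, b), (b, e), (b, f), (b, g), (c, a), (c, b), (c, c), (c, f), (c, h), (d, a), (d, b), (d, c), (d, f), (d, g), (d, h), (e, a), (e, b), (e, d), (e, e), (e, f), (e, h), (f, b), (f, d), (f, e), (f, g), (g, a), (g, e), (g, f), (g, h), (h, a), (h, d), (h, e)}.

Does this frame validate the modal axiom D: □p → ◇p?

The schema D characterises exactly the serial frames.
Serial: yes — every world has a successor (e.g. a R b).

Yes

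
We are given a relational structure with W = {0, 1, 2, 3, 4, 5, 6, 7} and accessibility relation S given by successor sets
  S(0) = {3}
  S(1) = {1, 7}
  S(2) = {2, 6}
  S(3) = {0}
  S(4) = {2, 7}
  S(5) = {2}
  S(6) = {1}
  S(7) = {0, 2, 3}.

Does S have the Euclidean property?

Euclidean: no — 4 S 2 and 4 S 7, but not 2 S 7.

No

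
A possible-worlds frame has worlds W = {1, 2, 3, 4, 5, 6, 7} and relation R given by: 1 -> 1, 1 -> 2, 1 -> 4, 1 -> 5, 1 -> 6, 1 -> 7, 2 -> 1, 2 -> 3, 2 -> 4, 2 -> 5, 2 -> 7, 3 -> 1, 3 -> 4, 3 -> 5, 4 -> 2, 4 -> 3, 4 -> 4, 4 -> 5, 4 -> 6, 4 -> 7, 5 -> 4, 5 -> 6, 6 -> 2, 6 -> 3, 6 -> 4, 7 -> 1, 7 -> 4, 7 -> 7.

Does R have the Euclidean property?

No

Euclidean: no — 1 R 2 and 1 R 6, but not 2 R 6.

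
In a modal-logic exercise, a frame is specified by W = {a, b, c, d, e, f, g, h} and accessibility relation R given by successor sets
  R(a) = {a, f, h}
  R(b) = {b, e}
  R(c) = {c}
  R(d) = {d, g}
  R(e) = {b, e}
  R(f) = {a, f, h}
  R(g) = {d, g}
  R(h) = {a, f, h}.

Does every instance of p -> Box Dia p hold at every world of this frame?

Axiom B corresponds to the accessibility relation being symmetric.
Symmetric: yes — every pair in R has its reverse in R.

Yes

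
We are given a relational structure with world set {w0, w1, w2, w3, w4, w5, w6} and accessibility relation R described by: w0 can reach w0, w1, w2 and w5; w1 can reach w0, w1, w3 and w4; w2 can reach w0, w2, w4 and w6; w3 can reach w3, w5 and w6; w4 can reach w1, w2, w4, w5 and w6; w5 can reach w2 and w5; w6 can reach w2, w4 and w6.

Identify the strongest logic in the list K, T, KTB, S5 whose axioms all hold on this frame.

T

Reflexive (axiom T): yes — every world is R-related to itself.
Symmetric (axiom B): no — w0 R w5 but not w5 R w0.
Euclidean (axiom 5): no — w0 R w1 and w0 R w2, but not w1 R w2.
So F validates K, T; KTB would additionally require R to be symmetric. The strongest is T.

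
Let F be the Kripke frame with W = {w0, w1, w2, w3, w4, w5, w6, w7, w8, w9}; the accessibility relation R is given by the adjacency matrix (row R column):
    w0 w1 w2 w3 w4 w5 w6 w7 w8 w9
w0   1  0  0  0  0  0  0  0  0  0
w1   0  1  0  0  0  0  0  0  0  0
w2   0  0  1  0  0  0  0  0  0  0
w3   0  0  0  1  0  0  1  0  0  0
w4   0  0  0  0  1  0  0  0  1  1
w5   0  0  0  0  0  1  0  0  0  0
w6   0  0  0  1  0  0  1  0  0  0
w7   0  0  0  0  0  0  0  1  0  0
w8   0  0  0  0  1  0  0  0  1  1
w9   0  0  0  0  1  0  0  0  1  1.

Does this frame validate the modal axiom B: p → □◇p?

Yes

By correspondence theory, B is valid on a frame iff R is symmetric.
Symmetric: yes — every pair in R has its reverse in R.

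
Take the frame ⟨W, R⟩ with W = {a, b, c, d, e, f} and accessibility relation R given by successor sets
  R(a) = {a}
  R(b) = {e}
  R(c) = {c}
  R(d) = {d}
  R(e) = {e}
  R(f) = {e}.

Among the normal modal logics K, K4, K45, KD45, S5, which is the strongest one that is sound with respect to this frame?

Transitive (axiom 4): yes — every two-step R-path is closed by a direct edge.
Euclidean (axiom 5): yes — any two successors of a common world are R-related.
Serial (axiom D): yes — every world has a successor (e.g. a R a).
Reflexive (axiom T): no — b is not related to itself.
So F validates K, K4, K45, KD45; S5 would additionally require R to be reflexive. The strongest is KD45.

KD45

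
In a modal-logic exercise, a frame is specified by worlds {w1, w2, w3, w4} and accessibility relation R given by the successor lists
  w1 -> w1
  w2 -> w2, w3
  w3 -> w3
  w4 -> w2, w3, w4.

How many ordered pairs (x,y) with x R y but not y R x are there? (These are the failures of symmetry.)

3

Enumerating: (w2,w3), (w4,w2), (w4,w3).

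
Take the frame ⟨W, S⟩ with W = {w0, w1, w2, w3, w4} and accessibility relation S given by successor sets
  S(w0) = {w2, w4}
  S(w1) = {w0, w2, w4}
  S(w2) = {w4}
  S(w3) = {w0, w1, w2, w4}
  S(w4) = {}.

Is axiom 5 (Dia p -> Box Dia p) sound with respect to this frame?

No

Axiom 5 corresponds to the accessibility relation being Euclidean.
Euclidean: no — w0 S w4 and w0 S w2, but not w4 S w2.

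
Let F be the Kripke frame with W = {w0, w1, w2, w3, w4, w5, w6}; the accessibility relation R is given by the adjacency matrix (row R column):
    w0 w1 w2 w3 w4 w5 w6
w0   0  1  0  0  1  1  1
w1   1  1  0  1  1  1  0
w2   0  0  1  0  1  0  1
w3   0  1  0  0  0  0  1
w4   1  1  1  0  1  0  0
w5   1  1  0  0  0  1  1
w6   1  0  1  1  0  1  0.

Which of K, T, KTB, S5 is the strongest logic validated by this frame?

K

Reflexive (axiom T): no — w0 is not related to itself.
Symmetric (axiom B): yes — every pair in R has its reverse in R.
Euclidean (axiom 5): no — w0 R w1 and w0 R w6, but not w1 R w6.
So F validates K; T would additionally require R to be reflexive. The strongest is K.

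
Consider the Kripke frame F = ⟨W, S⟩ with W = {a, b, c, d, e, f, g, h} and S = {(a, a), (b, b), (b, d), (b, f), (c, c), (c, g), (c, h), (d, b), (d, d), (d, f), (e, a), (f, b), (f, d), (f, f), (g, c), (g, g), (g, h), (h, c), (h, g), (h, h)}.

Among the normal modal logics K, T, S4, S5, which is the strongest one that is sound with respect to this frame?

K

Reflexive (axiom T): no — e is not related to itself.
Transitive (axiom 4): yes — every two-step S-path is closed by a direct edge.
Euclidean (axiom 5): yes — any two successors of a common world are S-related.
So F validates K; T would additionally require S to be reflexive. The strongest is K.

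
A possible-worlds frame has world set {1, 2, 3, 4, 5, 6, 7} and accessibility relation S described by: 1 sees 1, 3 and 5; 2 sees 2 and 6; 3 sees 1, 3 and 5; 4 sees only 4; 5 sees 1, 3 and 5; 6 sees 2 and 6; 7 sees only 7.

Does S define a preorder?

Reflexive: yes — every world is S-related to itself.
Transitive: yes — every two-step S-path is closed by a direct edge.
So S is a preorder.

Yes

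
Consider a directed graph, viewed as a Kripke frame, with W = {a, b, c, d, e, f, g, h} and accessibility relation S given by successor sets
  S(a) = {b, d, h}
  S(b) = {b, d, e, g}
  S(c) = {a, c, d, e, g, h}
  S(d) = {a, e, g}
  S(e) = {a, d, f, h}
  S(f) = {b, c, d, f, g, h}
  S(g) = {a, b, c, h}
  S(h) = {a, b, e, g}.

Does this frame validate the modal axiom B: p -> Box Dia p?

The schema B characterises exactly the symmetric frames.
Symmetric: no — a S b but not b S a.

No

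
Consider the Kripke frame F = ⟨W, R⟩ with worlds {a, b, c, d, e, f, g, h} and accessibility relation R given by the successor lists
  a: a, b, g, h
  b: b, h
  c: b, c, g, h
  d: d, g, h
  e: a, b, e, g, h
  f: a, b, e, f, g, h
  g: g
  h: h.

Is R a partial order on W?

Reflexive: yes — every world is R-related to itself.
Transitive: yes — every two-step R-path is closed by a direct edge.
Antisymmetric: yes — no distinct pair is related both ways.
So R is a partial order.

Yes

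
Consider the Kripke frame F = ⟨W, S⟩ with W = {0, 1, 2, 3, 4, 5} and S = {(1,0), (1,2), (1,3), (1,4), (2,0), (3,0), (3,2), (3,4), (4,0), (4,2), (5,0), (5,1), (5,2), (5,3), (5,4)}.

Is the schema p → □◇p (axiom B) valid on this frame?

By correspondence theory, B is valid on a frame iff S is symmetric.
Symmetric: no — 1 S 0 but not 0 S 1.

No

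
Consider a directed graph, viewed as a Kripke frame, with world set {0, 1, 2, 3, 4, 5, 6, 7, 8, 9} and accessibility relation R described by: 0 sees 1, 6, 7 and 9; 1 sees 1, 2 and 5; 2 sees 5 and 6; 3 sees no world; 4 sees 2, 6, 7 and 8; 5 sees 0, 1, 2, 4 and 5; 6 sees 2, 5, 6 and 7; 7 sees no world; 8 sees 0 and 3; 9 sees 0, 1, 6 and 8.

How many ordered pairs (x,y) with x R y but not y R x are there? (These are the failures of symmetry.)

Enumerating: (0,1), (0,6), (0,7), (1,2), (4,2), (4,6), (4,7), (4,8), (5,0), (5,4), (6,5), (6,7), (8,0), (8,3), (9,1), (9,6), (9,8).

17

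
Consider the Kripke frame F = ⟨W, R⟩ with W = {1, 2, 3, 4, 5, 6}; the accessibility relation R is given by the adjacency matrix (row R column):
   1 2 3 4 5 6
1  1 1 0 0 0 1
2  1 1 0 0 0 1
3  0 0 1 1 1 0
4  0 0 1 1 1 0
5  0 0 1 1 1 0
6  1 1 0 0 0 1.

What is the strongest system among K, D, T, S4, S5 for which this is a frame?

S5

Serial (axiom D): yes — every world has a successor (e.g. 1 R 1).
Reflexive (axiom T): yes — every world is R-related to itself.
Transitive (axiom 4): yes — every two-step R-path is closed by a direct edge.
Euclidean (axiom 5): yes — any two successors of a common world are R-related.
So F validates K, D, T, S4, S5. The strongest is S5.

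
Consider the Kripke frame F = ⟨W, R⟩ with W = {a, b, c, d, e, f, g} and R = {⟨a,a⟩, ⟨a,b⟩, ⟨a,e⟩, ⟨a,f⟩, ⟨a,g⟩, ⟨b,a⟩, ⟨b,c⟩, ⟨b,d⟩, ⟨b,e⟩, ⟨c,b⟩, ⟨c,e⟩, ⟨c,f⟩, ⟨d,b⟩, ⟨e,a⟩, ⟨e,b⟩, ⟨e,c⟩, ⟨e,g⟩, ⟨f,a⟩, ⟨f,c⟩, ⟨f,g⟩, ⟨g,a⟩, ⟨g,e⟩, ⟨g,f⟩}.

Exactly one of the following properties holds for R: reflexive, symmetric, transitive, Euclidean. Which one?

Reflexive: no — b is not related to itself.
Symmetric: yes — every pair in R has its reverse in R.
Transitive: no — a R b and b R c, but not a R c.
Euclidean: no — a R b and a R f, but not b R f.
Only symmetric holds.

symmetric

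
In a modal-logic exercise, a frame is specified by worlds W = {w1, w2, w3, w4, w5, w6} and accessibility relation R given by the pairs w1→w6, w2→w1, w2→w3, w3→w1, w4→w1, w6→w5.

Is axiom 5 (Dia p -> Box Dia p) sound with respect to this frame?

By correspondence theory, 5 is valid on a frame iff R is Euclidean.
Euclidean: no — w2 R w1 and w2 R w3, but not w1 R w3.

No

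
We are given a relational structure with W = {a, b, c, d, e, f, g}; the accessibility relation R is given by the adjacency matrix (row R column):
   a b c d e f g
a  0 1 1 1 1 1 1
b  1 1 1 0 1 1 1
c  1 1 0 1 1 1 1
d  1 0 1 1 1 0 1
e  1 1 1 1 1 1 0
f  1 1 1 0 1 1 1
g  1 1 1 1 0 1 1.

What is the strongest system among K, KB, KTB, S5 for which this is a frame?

KB

Symmetric (axiom B): yes — every pair in R has its reverse in R.
Reflexive (axiom T): no — a is not related to itself.
Euclidean (axiom 5): no — a R b and a R d, but not b R d.
So F validates K, KB; KTB would additionally require R to be reflexive. The strongest is KB.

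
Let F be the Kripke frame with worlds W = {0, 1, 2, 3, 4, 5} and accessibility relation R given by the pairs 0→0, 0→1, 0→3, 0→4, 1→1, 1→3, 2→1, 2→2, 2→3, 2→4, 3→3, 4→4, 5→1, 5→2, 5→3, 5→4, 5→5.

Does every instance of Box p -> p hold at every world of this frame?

Yes

Axiom T corresponds to the accessibility relation being reflexive.
Reflexive: yes — every world is R-related to itself.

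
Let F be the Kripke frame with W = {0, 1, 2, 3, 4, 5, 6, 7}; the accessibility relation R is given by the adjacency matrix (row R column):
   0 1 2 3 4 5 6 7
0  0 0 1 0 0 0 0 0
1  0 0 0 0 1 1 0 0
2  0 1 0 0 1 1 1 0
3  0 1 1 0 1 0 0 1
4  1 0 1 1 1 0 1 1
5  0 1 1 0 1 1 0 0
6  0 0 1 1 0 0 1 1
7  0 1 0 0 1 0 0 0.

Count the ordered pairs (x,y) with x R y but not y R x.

12

Enumerating: (0,2), (1,4), (2,1), (3,1), (3,2), (3,7), (4,0), (4,6), (5,4), (6,3), (6,7), (7,1).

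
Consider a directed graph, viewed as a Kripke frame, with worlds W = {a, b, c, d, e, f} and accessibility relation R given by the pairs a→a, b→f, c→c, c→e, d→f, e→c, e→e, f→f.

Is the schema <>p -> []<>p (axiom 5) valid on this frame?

By correspondence theory, 5 is valid on a frame iff R is Euclidean.
Euclidean: yes — any two successors of a common world are R-related.

Yes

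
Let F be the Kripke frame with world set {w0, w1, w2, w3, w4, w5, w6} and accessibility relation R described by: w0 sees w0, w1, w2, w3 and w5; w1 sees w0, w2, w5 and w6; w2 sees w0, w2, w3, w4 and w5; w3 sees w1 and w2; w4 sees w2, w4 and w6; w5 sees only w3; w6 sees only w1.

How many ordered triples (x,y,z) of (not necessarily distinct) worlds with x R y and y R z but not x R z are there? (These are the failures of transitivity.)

28

Enumerating: (w0,w1,w6), (w0,w2,w4), (w1,w0,w1), (w1,w0,w3), (w1,w2,w3), (w1,w2,w4), (w1,w5,w3), (w1,w6,w1), (w2,w0,w1), (w2,w3,w1), (w2,w4,w6), (w3,w1,w0), … and 16 more.
Total: 28.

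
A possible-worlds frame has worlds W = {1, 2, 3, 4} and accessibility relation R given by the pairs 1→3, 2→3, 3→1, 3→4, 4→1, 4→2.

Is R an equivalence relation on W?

Reflexive: no — 1 is not related to itself.
Symmetric: no — 2 R 3 but not 3 R 2.
Transitive: no — 1 R 3 and 3 R 4, but not 1 R 4.
So R is not an equivalence relation.

No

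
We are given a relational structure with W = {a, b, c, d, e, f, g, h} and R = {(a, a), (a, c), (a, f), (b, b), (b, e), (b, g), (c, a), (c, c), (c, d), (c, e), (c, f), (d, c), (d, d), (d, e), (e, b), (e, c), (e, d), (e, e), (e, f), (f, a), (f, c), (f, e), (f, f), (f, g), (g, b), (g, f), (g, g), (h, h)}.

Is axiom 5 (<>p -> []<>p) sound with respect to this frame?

No

Axiom 5 corresponds to the accessibility relation being Euclidean.
Euclidean: no — b R e and b R g, but not e R g.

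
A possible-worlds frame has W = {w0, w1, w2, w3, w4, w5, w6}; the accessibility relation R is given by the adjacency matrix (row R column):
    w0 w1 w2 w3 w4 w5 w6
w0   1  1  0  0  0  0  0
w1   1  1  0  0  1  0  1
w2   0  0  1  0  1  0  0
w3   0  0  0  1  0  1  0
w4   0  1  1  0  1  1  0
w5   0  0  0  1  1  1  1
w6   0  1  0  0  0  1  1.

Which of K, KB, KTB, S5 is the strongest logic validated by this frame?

KTB

Symmetric (axiom B): yes — every pair in R has its reverse in R.
Reflexive (axiom T): yes — every world is R-related to itself.
Euclidean (axiom 5): no — w1 R w0 and w1 R w4, but not w0 R w4.
So F validates K, KB, KTB; S5 would additionally require R to be Euclidean. The strongest is KTB.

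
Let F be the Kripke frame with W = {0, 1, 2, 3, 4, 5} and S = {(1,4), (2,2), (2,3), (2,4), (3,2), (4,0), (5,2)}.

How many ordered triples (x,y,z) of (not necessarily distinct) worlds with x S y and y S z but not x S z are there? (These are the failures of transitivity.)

Enumerating: (1,4,0), (2,4,0), (3,2,3), (3,2,4), (5,2,3), (5,2,4).

6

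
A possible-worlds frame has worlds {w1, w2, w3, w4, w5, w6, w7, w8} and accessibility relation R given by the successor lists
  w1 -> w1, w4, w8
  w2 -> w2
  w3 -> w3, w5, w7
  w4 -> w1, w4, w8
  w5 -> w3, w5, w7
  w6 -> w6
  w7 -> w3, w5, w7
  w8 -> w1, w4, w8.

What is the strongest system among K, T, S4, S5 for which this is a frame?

Reflexive (axiom T): yes — every world is R-related to itself.
Transitive (axiom 4): yes — every two-step R-path is closed by a direct edge.
Euclidean (axiom 5): yes — any two successors of a common world are R-related.
So F validates K, T, S4, S5. The strongest is S5.

S5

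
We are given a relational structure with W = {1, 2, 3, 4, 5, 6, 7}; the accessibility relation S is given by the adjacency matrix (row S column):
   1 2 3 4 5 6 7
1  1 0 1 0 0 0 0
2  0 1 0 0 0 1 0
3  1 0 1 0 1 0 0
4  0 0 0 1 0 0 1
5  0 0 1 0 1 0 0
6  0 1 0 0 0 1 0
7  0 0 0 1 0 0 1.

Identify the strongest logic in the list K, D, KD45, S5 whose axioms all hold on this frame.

D

Serial (axiom D): yes — every world has a successor (e.g. 1 S 1).
Euclidean (axiom 5): no — 3 S 1 and 3 S 5, but not 1 S 5.
Transitive (axiom 4): no — 1 S 3 and 3 S 5, but not 1 S 5.
Reflexive (axiom T): yes — every world is S-related to itself.
So F validates K, D; KD45 would additionally require S to be Euclidean and transitive. The strongest is D.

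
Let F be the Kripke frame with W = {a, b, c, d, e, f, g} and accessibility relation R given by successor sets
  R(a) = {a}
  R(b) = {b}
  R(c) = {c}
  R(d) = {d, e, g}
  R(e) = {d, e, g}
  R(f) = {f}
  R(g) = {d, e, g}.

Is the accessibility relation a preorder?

Reflexive: yes — every world is R-related to itself.
Transitive: yes — every two-step R-path is closed by a direct edge.
So R is a preorder.

Yes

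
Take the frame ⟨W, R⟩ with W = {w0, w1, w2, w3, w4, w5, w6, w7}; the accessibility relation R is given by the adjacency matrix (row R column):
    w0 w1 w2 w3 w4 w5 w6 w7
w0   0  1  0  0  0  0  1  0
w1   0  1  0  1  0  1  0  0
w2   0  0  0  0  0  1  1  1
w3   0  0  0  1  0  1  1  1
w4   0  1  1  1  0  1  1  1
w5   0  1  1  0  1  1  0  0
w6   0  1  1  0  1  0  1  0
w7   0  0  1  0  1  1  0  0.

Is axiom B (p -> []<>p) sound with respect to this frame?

By correspondence theory, B is valid on a frame iff R is symmetric.
Symmetric: no — w0 R w1 but not w1 R w0.

No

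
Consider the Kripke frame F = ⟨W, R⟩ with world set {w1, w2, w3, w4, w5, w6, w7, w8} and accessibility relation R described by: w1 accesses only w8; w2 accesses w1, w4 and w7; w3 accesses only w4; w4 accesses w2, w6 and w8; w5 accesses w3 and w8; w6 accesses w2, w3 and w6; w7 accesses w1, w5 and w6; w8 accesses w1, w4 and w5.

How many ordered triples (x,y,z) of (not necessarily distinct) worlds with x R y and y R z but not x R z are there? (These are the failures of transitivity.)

38

Enumerating: (w1,w8,w1), (w1,w8,w4), (w1,w8,w5), (w2,w1,w8), (w2,w4,w2), (w2,w4,w6), (w2,w4,w8), (w2,w7,w5), (w2,w7,w6), (w3,w4,w2), (w3,w4,w6), (w3,w4,w8), … and 26 more.
Total: 38.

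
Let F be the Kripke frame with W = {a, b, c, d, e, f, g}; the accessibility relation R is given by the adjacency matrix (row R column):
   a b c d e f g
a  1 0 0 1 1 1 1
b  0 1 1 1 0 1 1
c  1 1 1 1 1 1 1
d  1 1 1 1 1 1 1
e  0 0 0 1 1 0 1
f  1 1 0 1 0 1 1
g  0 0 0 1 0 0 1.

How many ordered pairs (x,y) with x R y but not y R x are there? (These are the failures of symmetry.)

Enumerating: (a,e), (a,g), (b,g), (c,a), (c,e), (c,f), (c,g), (e,g), (f,g).

9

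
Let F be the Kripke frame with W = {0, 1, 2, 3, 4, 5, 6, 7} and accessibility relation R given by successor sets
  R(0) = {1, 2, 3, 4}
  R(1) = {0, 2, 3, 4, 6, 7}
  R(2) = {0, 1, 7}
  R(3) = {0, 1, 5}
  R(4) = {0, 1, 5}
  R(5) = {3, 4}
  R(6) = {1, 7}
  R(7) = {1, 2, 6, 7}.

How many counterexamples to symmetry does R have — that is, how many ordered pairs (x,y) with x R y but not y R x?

R is symmetric; there are no such tuples.

0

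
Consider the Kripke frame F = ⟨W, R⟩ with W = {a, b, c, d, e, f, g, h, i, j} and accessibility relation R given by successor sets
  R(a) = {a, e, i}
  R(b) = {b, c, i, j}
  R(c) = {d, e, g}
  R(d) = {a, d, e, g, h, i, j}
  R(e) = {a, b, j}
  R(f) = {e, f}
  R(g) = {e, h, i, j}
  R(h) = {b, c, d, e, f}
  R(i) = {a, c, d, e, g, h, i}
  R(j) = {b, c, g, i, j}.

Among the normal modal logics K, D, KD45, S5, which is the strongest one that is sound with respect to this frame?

D

Serial (axiom D): yes — every world has a successor (e.g. a R a).
Euclidean (axiom 5): no — a R e and a R i, but not e R i.
Transitive (axiom 4): no — a R e and e R b, but not a R b.
Reflexive (axiom T): no — c is not related to itself.
So F validates K, D; KD45 would additionally require R to be Euclidean and transitive. The strongest is D.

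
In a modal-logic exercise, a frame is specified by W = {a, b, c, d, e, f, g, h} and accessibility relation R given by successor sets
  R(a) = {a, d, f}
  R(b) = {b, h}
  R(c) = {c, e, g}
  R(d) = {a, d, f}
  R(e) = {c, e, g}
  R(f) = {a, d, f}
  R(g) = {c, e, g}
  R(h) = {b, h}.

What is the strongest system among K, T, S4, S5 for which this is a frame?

Reflexive (axiom T): yes — every world is R-related to itself.
Transitive (axiom 4): yes — every two-step R-path is closed by a direct edge.
Euclidean (axiom 5): yes — any two successors of a common world are R-related.
So F validates K, T, S4, S5. The strongest is S5.

S5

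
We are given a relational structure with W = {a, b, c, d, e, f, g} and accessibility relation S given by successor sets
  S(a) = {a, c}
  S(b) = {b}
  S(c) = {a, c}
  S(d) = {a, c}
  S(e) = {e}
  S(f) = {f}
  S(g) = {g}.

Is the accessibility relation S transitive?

Yes

Transitive: yes — every two-step S-path is closed by a direct edge.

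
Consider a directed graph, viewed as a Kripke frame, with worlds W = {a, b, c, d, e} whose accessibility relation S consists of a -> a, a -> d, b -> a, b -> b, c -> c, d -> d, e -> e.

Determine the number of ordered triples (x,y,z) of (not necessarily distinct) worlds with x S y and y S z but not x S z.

1

Enumerating: (b,a,d).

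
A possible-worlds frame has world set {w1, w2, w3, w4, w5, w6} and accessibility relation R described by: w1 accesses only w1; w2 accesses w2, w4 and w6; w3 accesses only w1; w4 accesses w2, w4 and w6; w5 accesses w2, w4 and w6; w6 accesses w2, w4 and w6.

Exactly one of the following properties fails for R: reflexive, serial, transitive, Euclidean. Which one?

Reflexive: no — w3 is not related to itself.
Serial: yes — every world has a successor (e.g. w1 R w1).
Transitive: yes — every two-step R-path is closed by a direct edge.
Euclidean: yes — any two successors of a common world are R-related.
Only reflexive fails.

reflexive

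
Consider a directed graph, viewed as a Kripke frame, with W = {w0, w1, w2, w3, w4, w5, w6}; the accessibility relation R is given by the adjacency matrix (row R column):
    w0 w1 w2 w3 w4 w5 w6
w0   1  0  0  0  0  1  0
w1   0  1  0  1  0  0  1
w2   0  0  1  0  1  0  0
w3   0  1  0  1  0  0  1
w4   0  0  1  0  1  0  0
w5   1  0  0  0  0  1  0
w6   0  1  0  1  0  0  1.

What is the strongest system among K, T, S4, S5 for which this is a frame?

S5

Reflexive (axiom T): yes — every world is R-related to itself.
Transitive (axiom 4): yes — every two-step R-path is closed by a direct edge.
Euclidean (axiom 5): yes — any two successors of a common world are R-related.
So F validates K, T, S4, S5. The strongest is S5.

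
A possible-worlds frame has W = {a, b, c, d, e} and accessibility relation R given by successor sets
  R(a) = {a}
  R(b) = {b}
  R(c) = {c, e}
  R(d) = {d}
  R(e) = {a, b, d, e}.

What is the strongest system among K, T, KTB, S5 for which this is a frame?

Reflexive (axiom T): yes — every world is R-related to itself.
Symmetric (axiom B): no — c R e but not e R c.
Euclidean (axiom 5): no — e R a and e R b, but not a R b.
So F validates K, T; KTB would additionally require R to be symmetric. The strongest is T.

T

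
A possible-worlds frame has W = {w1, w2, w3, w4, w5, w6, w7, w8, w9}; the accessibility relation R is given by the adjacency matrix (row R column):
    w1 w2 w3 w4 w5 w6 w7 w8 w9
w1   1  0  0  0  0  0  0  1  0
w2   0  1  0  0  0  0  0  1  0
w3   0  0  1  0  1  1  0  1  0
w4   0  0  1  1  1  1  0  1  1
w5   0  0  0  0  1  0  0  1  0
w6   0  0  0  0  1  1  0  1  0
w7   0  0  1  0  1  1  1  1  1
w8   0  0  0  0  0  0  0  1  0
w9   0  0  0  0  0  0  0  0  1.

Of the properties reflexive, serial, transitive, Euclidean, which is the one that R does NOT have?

Reflexive: yes — every world is R-related to itself.
Serial: yes — every world has a successor (e.g. w1 R w1).
Transitive: yes — every two-step R-path is closed by a direct edge.
Euclidean: no — w3 R w5 and w3 R w6, but not w5 R w6.
Only Euclidean fails.

Euclidean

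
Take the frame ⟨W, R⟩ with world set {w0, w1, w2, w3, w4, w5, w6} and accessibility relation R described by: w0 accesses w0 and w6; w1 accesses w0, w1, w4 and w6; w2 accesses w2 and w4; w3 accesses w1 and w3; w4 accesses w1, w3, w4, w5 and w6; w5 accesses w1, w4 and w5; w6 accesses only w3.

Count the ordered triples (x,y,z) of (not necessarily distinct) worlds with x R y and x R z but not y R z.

23

Enumerating: (w0,w6,w0), (w0,w6,w6), (w1,w0,w1), (w1,w0,w4), (w1,w4,w0), (w1,w6,w0), (w1,w6,w1), (w1,w6,w4), (w1,w6,w6), (w2,w4,w2), (w3,w1,w3), (w4,w1,w3), … and 11 more.
Total: 23.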